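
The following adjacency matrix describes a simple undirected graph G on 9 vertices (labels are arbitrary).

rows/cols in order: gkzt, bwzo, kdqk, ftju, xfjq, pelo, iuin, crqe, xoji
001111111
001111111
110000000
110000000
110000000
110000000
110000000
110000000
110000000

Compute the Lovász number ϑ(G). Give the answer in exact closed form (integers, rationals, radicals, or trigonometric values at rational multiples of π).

deg(bwzo) = 7; N(bwzo) = {kdqk, ftju, xfjq, pelo, iuin, crqe, xoji}.
Vertex xoji has 2 neighbors: gkzt, bwzo.
Vertex crqe has 2 neighbors: gkzt, bwzo.
N(ftju) = {gkzt, bwzo}, |N(ftju)| = 2.
Complete 2-partite, parts [7, 2]: perfect, ϑ = α = 7.
Numerically 7.00000000.
α=7, χ(Ḡ)=7; ϑ=7 lies between (collapsed).

7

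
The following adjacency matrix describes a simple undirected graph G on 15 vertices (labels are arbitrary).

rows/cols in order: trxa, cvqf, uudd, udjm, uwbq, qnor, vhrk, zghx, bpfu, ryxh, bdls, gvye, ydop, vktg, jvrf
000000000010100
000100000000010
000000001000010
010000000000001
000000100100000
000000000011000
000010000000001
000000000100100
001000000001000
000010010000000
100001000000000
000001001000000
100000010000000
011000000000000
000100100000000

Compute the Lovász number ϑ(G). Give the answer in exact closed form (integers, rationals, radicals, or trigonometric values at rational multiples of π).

15*cos(pi/15)/(cos(pi/15) + 1)

Vertex cvqf has 2 neighbors: udjm, vktg.
N(vktg) = {cvqf, uudd}, |N(vktg)| = 2.
N(trxa) = {bdls, ydop}, |N(trxa)| = 2.
Vertex uudd has 2 neighbors: bpfu, vktg.
Every vertex has degree 2 (N=15); connected 2-regular on 15 ⇒ C_{15}.
Distinct eigenvalues (to 3 d.p.): [2.0, 1.827, 1.338, 0.618, -0.209, -1.0, -1.618, -1.956].
λ_max=2, λ_min=-2*cos(pi/15); ϑ = −15·λ_min/(λ_max−λ_min) = 15*cos(pi/15)/(cos(pi/15) + 1).
ϑ(G) ≈ 7.4171482.
Lovász sandwich 7 ≤ 15*cos(pi/15)/(cos(pi/15) + 1) ≤ 8: both strict.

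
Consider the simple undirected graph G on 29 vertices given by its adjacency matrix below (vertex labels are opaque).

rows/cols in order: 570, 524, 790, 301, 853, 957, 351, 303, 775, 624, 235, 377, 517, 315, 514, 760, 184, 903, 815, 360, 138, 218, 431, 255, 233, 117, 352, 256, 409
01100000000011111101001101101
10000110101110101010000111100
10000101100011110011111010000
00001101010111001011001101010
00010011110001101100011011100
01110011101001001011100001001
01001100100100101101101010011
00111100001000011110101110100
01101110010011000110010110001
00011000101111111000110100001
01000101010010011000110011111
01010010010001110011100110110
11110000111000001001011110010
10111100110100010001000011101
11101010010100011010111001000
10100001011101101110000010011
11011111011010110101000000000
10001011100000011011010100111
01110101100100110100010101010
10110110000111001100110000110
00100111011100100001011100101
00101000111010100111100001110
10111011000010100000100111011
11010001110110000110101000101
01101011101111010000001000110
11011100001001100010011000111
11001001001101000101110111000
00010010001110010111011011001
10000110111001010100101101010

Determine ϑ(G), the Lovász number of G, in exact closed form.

Vertex 409 has 14 neighbors: 570, 957, 351, 775, 624, 235, 315, 760, 903, 138, 431, 255, 117, 256.
N(184) = {570, 524, 301, 853, 957, 351, 303, 624, 235, 517, 514, 760, 903, 360}, |N(184)| = 14.
Vertex 256 has 14 neighbors: 301, 351, 235, 377, 517, 760, 903, 815, 360, 218, 431, 233, 117, 409.
N(957) = {524, 790, 301, 351, 303, 775, 235, 315, 184, 815, 360, 138, 117, 409}, |N(957)| = 14.
G on 29 vertices is 14-regular; Paley(29): SR with (k,λ,μ)=(14,6,7).
A has 3 distinct eigenvalues ≈ [14.0, 2.193, -3.193].
Lovász: ϑ = −29(-sqrt(29)/2 - 1/2)/(14+-(-sqrt(29)/2 - 1/2)) = sqrt(29).
≈ 5.3852 (to 4 d.p.).

sqrt(29)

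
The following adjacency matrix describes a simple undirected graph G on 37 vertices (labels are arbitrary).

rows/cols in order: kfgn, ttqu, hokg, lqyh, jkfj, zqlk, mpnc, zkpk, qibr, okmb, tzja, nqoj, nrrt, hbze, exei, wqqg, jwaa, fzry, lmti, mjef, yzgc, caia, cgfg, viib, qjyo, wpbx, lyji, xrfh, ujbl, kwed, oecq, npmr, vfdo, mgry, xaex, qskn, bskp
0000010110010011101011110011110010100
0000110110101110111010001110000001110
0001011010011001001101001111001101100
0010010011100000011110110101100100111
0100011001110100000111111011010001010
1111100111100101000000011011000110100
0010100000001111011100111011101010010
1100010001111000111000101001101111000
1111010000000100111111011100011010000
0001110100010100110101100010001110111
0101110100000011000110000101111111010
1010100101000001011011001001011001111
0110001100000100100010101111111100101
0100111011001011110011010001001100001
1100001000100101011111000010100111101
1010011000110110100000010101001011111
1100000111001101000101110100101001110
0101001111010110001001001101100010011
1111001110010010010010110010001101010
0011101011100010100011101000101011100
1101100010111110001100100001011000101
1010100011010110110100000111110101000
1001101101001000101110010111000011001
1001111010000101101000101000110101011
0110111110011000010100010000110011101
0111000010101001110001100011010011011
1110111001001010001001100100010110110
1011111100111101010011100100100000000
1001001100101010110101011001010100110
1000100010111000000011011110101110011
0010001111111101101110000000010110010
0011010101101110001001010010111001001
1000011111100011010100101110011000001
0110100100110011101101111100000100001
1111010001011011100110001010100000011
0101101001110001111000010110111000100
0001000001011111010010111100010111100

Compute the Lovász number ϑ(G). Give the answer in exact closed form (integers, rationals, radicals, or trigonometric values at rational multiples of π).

N(hokg) = {lqyh, zqlk, mpnc, qibr, nqoj, nrrt, wqqg, lmti, mjef, caia, qjyo, wpbx, lyji, xrfh, oecq, npmr, mgry, xaex}, |N(hokg)| = 18.
Vertex tzja has 18 neighbors: ttqu, lqyh, jkfj, zqlk, zkpk, exei, wqqg, mjef, yzgc, wpbx, xrfh, ujbl, kwed, oecq, npmr, vfdo, mgry, qskn.
deg(qibr) = 18; N(qibr) = {kfgn, ttqu, hokg, lqyh, zqlk, hbze, jwaa, fzry, lmti, mjef, yzgc, caia, viib, qjyo, wpbx, kwed, oecq, vfdo}.
deg(zqlk) = 18; N(zqlk) = {kfgn, ttqu, hokg, lqyh, jkfj, zkpk, qibr, okmb, tzja, hbze, wqqg, viib, qjyo, lyji, xrfh, npmr, vfdo, xaex}.
G on 37 vertices is 18-regular; strongly regular (37,18,8,9).
The 3 distinct eigenvalues: [18.0, 2.54138, -3.54138].
Lovász: ϑ = −37(-sqrt(37)/2 - 1/2)/(18+-(-sqrt(37)/2 - 1/2)) = sqrt(37).
≈ 6.0828 (to 4 d.p.).

sqrt(37)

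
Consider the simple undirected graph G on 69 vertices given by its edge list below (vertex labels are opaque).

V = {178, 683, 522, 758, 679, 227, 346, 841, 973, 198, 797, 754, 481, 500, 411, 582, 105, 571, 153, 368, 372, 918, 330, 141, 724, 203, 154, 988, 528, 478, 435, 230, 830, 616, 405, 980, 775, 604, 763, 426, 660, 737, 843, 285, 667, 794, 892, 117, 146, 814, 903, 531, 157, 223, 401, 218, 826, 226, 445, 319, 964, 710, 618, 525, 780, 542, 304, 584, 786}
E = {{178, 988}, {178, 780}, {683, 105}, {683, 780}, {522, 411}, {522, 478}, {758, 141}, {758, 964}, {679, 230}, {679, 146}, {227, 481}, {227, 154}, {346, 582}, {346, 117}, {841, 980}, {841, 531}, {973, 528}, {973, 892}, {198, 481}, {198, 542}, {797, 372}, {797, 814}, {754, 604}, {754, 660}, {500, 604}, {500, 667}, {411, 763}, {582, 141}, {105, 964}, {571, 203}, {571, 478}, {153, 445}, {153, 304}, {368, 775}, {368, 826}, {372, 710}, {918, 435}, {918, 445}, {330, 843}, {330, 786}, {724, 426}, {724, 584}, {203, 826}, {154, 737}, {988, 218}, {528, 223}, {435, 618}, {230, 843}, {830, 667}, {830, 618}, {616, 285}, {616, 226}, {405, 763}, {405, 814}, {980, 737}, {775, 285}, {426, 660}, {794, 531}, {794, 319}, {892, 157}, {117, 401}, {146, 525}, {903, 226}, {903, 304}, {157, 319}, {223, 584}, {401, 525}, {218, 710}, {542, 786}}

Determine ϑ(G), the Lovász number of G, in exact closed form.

deg(304) = 2; N(304) = {153, 903}.
Vertex 780 has 2 neighbors: 178, 683.
deg(401) = 2; N(401) = {117, 525}.
N(892) = {973, 157}, |N(892)| = 2.
deg(v) = 2 for all v (|V|=69); this is C_{69}, the 69-cycle.
Distinct eigenvalues (to 5 d.p.): [2.0, 1.99171, 1.96692, 1.92583, 1.86879, 1.79626, 1.70884, 1.60726, 1.49237, 1.36511, 1.22653, 1.0778, 0.92013, 0.75484, 0.58329, 0.40691, 0.22716, 0.04553, -0.13648, -0.31737, -0.49562, -0.66976, -0.83835, -1.0, -1.15336, -1.29716, -1.43022, -1.55142, -1.65977, -1.75437, -1.83442, -1.89928, -1.9484, -1.98137, -1.99793].
ϑ = −N·λ_min/(λ_max−λ_min) = −69·(-2*cos(pi/69))/(2−(-2*cos(pi/69))) = 69*cos(pi/69)/(cos(pi/69) + 1).
≈ 34.48211 (to 5 d.p.).
Sandwich: α(G)=34 ≤ ϑ(G)=69*cos(pi/69)/(cos(pi/69) + 1) ≤ χ(Ḡ)=35 (both strict).

69*cos(pi/69)/(cos(pi/69) + 1)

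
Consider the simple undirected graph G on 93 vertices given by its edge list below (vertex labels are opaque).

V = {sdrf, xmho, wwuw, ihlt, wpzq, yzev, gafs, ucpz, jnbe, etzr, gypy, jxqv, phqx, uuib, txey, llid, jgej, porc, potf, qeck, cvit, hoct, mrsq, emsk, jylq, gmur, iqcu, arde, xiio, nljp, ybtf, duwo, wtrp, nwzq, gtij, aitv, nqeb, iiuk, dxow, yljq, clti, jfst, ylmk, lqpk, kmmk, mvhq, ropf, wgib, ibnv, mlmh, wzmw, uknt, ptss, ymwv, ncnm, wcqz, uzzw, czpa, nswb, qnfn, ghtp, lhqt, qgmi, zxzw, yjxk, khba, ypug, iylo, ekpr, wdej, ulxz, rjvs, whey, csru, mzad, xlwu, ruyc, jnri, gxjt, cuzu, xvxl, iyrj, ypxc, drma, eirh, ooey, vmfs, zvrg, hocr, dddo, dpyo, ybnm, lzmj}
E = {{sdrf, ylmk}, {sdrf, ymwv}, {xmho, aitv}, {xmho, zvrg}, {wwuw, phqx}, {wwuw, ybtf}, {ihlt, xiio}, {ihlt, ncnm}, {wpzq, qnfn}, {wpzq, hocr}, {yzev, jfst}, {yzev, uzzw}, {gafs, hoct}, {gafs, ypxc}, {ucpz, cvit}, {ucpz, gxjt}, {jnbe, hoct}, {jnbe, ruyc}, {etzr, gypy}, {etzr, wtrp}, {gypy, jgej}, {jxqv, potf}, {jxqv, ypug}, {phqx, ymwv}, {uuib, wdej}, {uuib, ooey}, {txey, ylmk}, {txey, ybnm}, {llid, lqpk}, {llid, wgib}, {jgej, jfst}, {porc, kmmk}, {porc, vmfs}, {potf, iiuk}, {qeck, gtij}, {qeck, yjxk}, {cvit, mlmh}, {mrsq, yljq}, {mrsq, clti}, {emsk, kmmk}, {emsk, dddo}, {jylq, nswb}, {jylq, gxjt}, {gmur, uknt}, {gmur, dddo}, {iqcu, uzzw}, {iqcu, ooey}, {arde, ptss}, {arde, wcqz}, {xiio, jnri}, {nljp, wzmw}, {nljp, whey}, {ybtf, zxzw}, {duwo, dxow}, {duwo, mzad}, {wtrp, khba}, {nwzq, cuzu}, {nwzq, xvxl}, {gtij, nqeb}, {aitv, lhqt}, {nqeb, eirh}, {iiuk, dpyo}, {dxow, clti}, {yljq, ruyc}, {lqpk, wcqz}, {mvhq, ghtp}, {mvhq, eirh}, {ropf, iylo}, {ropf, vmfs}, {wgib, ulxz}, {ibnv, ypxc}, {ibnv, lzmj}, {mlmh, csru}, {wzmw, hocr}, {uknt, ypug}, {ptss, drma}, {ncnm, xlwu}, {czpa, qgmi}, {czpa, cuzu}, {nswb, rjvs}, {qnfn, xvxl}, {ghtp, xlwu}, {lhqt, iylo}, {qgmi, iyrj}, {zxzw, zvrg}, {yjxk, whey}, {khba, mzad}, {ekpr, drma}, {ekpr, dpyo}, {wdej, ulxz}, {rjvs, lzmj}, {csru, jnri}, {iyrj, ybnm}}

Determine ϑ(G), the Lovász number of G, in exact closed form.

93*cos(pi/93)/(cos(pi/93) + 1)

deg(cvit) = 2; N(cvit) = {ucpz, mlmh}.
deg(iyrj) = 2; N(iyrj) = {qgmi, ybnm}.
N(nswb) = {jylq, rjvs}, |N(nswb)| = 2.
N(xiio) = {ihlt, jnri}, |N(xiio)| = 2.
2-regular, N=93; a single 93-cycle (edge-transitive).
spec(A) ≈ [2.0, 1.995437, 1.98177, 1.95906, 1.927411, 1.886968, 1.837916, 1.780477, 1.714914, 1.641527, 1.56065, 1.472651, 1.377934, 1.276929, 1.170098, 1.057928, 0.940931, 0.819641, 0.694611, 0.566411, 0.435627, 0.302856, 0.168702, 0.033779, -0.101298, -0.235913, -0.369452, -0.501305, -0.630871, -0.757558, -0.880788, -1.0, -1.114649, -1.224212, -1.328189, -1.426106, -1.517516, -1.602002, -1.679179, -1.748693, -1.810229, -1.863505, -1.908279, -1.944345, -1.97154, -1.989739, -1.998859] (distinct, 6 d.p.).
With N=93: ϑ(G) = 93·(-(-1)*2*cos(pi/93))/(2−(-2*cos(pi/93))) = 93*cos(pi/93)/(cos(pi/93) + 1).
ϑ(G) ≈ 46.486732.
α=46, χ(Ḡ)=47; ϑ=93*cos(pi/93)/(cos(pi/93) + 1) lies between (both strict).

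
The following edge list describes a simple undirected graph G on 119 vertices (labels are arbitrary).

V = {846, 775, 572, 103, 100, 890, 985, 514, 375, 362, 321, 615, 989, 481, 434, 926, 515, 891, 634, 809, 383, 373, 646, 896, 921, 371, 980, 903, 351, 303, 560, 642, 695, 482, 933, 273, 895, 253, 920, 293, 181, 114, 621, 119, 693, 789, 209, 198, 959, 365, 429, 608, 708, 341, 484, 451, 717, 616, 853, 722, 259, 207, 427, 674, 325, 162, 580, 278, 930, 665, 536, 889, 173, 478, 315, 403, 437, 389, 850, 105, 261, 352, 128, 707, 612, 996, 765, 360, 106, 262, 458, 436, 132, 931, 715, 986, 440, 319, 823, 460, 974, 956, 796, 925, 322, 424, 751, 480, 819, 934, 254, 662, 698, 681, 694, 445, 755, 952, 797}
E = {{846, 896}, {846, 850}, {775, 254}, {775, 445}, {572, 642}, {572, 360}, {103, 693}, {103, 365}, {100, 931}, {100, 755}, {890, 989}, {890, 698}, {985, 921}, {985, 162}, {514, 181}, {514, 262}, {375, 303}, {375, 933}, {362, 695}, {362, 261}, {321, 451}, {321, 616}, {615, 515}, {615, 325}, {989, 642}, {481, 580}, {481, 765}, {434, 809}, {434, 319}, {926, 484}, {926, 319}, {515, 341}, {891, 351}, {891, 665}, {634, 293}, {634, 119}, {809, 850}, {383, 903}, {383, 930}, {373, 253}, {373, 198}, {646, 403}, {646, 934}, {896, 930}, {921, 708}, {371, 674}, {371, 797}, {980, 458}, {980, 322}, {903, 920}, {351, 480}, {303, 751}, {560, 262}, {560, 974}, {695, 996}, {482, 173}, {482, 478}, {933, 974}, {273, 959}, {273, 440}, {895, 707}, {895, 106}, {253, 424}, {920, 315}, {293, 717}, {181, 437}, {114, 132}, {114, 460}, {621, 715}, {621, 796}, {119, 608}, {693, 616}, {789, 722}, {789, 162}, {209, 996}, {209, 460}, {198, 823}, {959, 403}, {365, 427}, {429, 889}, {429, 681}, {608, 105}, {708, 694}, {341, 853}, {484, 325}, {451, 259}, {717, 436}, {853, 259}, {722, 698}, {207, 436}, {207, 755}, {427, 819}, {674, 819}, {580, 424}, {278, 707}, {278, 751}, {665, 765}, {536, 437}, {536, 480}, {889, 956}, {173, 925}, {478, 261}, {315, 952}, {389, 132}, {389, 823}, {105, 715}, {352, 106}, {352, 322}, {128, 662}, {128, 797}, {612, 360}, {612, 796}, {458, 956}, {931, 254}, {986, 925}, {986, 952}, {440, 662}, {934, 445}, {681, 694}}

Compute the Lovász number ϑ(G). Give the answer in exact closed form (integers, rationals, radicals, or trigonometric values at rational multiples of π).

deg(341) = 2; N(341) = {515, 853}.
deg(693) = 2; N(693) = {103, 616}.
Vertex 427 has 2 neighbors: 365, 819.
Vertex 451 has 2 neighbors: 321, 259.
G on 119 vertices is 2-regular; this is C_{119}, the 119-cycle.
A has 60 distinct eigenvalues ≈ [2.0, 1.9972, 1.9889, 1.975, 1.9556, 1.9307, 1.9005, 1.8649, 1.8242, 1.7784, 1.7276, 1.672, 1.6118, 1.5471, 1.478, 1.4048, 1.3278, 1.247, 1.1627, 1.0752, 0.9847, 0.8915, 0.7957, 0.6978, 0.5979, 0.4964, 0.3934, 0.2894, 0.1845, 0.0792, -0.0264, -0.1319, -0.237, -0.3415, -0.445, -0.5473, -0.6481, -0.747, -0.8439, -0.9384, -1.0303, -1.1194, -1.2053, -1.2878, -1.3668, -1.4419, -1.5131, -1.58, -1.6425, -1.7004, -1.7536, -1.8019, -1.8452, -1.8834, -1.9163, -1.9438, -1.9659, -1.9826, -1.9937, -1.9993].
Lovász: ϑ = −119(-2*cos(pi/119))/(2+-(-1)*2*cos(pi/119)) = 119*cos(pi/119)/(cos(pi/119) + 1).
= 59.4896… (decimal).
59 ≤ 119*cos(pi/119)/(cos(pi/119) + 1) ≤ 60: both strict.

119*cos(pi/119)/(cos(pi/119) + 1)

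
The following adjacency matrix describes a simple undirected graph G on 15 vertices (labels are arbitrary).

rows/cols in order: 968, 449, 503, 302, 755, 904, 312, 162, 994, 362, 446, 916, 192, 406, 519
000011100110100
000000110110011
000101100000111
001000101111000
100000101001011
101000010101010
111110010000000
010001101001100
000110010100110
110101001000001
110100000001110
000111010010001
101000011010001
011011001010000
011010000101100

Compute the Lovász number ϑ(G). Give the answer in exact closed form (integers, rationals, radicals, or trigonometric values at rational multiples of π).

N(904) = {968, 503, 162, 362, 916, 406}, |N(904)| = 6.
deg(994) = 6; N(994) = {302, 755, 162, 362, 192, 406}.
deg(519) = 6; N(519) = {449, 503, 755, 362, 916, 192}.
deg(362) = 6; N(362) = {968, 449, 302, 904, 994, 519}.
Regular of degree 6 on 15 vertices: this is K(6,2), the Kneser graph.
Distinct eigenvalues (to 6 d.p.): [6.0, 1.0, -3.0].
Lovász (edge-transitive): ϑ = −15·(-3)/((6)−(-3)) = 5.
= 5.00000… (decimal).

5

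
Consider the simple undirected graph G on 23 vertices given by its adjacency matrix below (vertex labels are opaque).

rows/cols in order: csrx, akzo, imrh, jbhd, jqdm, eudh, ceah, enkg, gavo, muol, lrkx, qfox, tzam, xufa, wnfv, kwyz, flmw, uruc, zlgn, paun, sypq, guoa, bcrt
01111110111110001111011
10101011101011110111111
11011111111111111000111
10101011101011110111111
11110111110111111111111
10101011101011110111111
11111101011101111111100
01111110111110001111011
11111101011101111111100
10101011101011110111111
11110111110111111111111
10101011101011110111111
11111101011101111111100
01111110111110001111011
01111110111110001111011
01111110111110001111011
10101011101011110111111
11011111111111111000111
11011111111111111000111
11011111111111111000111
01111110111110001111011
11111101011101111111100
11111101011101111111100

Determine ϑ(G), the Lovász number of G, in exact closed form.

6

Vertex tzam has 18 neighbors: csrx, akzo, imrh, jbhd, jqdm, eudh, enkg, muol, lrkx, qfox, xufa, wnfv, kwyz, flmw, uruc, zlgn, paun, sypq.
deg(flmw) = 17; N(flmw) = {csrx, imrh, jqdm, ceah, enkg, gavo, lrkx, tzam, xufa, wnfv, kwyz, uruc, zlgn, paun, sypq, guoa, bcrt}.
Vertex enkg has 17 neighbors: akzo, imrh, jbhd, jqdm, eudh, ceah, gavo, muol, lrkx, qfox, tzam, flmw, uruc, zlgn, paun, guoa, bcrt.
deg(wnfv) = 17; N(wnfv) = {akzo, imrh, jbhd, jqdm, eudh, ceah, gavo, muol, lrkx, qfox, tzam, flmw, uruc, zlgn, paun, guoa, bcrt}.
K_{6,6,5,4,2} (perfect); ϑ(G) = α(G) = max{6,6,5,4,2} = 6.
≈ 6.00000000 (to 8 d.p.).
α=6, χ(Ḡ)=6; ϑ=6 lies between (collapsed).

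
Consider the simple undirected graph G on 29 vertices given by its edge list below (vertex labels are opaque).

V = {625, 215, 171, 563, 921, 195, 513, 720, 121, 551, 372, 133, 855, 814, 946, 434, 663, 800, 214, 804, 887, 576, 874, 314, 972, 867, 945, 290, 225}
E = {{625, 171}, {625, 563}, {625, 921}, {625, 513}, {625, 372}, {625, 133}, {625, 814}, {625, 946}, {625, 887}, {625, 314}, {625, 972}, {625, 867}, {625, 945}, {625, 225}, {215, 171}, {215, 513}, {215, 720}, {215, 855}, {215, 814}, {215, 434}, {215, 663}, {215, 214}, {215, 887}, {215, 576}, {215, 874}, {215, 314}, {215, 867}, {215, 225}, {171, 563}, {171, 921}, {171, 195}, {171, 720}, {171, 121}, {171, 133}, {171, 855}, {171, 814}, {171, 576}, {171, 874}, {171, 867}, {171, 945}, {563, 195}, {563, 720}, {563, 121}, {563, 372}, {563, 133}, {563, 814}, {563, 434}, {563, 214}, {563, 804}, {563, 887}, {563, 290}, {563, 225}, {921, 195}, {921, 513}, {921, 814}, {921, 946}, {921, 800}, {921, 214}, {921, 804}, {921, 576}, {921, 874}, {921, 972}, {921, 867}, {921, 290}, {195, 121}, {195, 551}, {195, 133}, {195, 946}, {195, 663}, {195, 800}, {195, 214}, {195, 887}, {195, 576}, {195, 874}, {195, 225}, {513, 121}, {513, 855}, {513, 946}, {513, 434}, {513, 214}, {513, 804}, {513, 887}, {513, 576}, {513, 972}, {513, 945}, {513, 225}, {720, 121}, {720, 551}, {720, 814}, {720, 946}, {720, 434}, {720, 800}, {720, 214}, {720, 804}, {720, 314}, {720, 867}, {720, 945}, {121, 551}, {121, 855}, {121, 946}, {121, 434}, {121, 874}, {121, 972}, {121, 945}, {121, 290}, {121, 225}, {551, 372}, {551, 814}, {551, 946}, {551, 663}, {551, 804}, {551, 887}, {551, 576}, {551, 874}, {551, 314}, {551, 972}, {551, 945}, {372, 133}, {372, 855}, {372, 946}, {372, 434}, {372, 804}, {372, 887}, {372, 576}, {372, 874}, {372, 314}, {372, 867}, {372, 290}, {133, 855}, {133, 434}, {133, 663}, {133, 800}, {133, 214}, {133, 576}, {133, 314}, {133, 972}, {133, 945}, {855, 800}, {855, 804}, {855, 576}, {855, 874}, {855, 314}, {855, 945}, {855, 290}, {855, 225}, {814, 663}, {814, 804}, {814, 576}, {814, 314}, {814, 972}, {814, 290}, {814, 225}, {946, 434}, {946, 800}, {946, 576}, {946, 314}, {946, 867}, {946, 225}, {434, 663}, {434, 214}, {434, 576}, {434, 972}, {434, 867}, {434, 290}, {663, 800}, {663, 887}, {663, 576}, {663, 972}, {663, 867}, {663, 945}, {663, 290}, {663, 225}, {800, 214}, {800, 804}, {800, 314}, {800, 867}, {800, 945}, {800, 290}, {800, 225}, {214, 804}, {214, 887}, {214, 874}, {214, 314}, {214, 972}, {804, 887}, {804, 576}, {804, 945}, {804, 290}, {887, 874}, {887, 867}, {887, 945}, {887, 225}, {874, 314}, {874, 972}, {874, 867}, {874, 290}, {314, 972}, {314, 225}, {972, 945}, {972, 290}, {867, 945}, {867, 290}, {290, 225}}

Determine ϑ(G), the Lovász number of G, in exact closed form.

deg(867) = 14; N(867) = {625, 215, 171, 921, 720, 372, 946, 434, 663, 800, 887, 874, 945, 290}.
Vertex 563 has 14 neighbors: 625, 171, 195, 720, 121, 372, 133, 814, 434, 214, 804, 887, 290, 225.
Vertex 434 has 14 neighbors: 215, 563, 513, 720, 121, 372, 133, 946, 663, 214, 576, 972, 867, 290.
Vertex 946 has 14 neighbors: 625, 921, 195, 513, 720, 121, 551, 372, 434, 800, 576, 314, 867, 225.
deg(v) = 14 for all v (|V|=29); Paley(29): SR with (k,λ,μ)=(14,6,7).
Distinct eigenvalues (to 6 d.p.): [14.0, 2.192582, -3.192582].
λ_max=14, λ_min=-sqrt(29)/2 - 1/2; ϑ = −29·λ_min/(λ_max−λ_min) = sqrt(29).
= 5.38516… (decimal).

sqrt(29)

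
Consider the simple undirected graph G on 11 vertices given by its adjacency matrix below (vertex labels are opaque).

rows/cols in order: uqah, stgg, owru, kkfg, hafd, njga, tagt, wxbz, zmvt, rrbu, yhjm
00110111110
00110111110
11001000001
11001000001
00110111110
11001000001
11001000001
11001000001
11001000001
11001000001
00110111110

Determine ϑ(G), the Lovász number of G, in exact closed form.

7

deg(wxbz) = 4; N(wxbz) = {uqah, stgg, hafd, yhjm}.
N(kkfg) = {uqah, stgg, hafd, yhjm}, |N(kkfg)| = 4.
deg(stgg) = 7; N(stgg) = {owru, kkfg, njga, tagt, wxbz, zmvt, rrbu}.
Vertex rrbu has 4 neighbors: uqah, stgg, hafd, yhjm.
2 parts of sizes [7, 4]; α(G) = 7 = ϑ (perfect).
≈ 7.00000 (to 5 d.p.).
Lovász sandwich 7 ≤ 7 ≤ 7: collapsed.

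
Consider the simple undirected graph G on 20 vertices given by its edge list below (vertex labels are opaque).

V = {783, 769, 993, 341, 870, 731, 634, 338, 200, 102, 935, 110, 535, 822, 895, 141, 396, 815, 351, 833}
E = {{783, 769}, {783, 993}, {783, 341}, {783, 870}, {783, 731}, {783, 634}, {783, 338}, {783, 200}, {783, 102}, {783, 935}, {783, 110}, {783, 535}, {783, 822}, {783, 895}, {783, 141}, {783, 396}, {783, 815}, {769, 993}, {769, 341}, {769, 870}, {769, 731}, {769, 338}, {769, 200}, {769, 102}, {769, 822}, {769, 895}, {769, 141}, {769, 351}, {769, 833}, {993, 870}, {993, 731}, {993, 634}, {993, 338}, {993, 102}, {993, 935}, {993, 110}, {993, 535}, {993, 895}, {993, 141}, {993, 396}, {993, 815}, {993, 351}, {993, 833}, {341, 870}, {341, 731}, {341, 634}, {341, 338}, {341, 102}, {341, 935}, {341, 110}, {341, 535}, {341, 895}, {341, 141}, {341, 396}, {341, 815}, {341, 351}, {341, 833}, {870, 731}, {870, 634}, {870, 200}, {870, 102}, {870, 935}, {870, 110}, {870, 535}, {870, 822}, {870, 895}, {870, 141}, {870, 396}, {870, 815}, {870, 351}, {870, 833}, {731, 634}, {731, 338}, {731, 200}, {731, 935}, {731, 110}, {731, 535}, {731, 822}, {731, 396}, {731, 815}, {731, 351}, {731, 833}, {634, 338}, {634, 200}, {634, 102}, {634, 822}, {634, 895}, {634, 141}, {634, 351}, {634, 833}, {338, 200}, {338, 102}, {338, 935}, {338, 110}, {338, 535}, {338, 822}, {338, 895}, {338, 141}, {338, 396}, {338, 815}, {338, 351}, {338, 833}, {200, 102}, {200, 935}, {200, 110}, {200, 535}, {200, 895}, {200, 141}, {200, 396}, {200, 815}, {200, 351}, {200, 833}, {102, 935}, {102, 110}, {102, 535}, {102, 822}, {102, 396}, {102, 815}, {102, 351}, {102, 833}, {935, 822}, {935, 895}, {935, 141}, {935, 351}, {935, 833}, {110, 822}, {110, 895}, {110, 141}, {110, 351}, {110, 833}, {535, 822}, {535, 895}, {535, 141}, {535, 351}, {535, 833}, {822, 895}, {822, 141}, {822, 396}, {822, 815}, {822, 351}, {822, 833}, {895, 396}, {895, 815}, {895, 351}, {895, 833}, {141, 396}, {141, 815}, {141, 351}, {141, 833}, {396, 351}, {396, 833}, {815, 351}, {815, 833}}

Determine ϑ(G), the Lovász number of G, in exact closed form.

N(396) = {783, 993, 341, 870, 731, 338, 200, 102, 822, 895, 141, 351, 833}, |N(396)| = 13.
Vertex 634 has 13 neighbors: 783, 993, 341, 870, 731, 338, 200, 102, 822, 895, 141, 351, 833.
N(870) = {783, 769, 993, 341, 731, 634, 200, 102, 935, 110, 535, 822, 895, 141, 396, 815, 351, 833}, |N(870)| = 18.
deg(102) = 16; N(102) = {783, 769, 993, 341, 870, 634, 338, 200, 935, 110, 535, 822, 396, 815, 351, 833}.
Complete multipartite on [7, 4, 4, 3, 2]: sandwich collapses at ϑ=7.
≈ 7.000000 (to 6 d.p.).
7 ≤ 7 ≤ 7: collapsed.

7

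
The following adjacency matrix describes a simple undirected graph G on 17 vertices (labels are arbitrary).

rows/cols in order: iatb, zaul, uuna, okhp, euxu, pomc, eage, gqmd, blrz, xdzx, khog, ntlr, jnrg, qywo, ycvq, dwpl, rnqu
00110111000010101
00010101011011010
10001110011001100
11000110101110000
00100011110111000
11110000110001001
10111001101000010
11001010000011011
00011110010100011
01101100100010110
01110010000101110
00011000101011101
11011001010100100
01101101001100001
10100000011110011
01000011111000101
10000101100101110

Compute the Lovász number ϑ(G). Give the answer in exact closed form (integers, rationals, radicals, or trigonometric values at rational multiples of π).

deg(pomc) = 8; N(pomc) = {iatb, zaul, uuna, okhp, blrz, xdzx, qywo, rnqu}.
deg(ycvq) = 8; N(ycvq) = {iatb, uuna, xdzx, khog, ntlr, jnrg, dwpl, rnqu}.
deg(zaul) = 8; N(zaul) = {okhp, pomc, gqmd, xdzx, khog, jnrg, qywo, dwpl}.
deg(qywo) = 8; N(qywo) = {zaul, uuna, euxu, pomc, gqmd, khog, ntlr, rnqu}.
17-vertex 8-regular graph: strongly regular (17,8,3,4).
Distinct eigenvalues (to 4 d.p.): [8.0, 1.5616, -2.5616].
With N=17: ϑ(G) = 17·(-(-sqrt(17)/2 - 1/2))/(8−(-sqrt(17)/2 - 1/2)) = sqrt(17).
≈ 4.123105626 (to 9 d.p.).

sqrt(17)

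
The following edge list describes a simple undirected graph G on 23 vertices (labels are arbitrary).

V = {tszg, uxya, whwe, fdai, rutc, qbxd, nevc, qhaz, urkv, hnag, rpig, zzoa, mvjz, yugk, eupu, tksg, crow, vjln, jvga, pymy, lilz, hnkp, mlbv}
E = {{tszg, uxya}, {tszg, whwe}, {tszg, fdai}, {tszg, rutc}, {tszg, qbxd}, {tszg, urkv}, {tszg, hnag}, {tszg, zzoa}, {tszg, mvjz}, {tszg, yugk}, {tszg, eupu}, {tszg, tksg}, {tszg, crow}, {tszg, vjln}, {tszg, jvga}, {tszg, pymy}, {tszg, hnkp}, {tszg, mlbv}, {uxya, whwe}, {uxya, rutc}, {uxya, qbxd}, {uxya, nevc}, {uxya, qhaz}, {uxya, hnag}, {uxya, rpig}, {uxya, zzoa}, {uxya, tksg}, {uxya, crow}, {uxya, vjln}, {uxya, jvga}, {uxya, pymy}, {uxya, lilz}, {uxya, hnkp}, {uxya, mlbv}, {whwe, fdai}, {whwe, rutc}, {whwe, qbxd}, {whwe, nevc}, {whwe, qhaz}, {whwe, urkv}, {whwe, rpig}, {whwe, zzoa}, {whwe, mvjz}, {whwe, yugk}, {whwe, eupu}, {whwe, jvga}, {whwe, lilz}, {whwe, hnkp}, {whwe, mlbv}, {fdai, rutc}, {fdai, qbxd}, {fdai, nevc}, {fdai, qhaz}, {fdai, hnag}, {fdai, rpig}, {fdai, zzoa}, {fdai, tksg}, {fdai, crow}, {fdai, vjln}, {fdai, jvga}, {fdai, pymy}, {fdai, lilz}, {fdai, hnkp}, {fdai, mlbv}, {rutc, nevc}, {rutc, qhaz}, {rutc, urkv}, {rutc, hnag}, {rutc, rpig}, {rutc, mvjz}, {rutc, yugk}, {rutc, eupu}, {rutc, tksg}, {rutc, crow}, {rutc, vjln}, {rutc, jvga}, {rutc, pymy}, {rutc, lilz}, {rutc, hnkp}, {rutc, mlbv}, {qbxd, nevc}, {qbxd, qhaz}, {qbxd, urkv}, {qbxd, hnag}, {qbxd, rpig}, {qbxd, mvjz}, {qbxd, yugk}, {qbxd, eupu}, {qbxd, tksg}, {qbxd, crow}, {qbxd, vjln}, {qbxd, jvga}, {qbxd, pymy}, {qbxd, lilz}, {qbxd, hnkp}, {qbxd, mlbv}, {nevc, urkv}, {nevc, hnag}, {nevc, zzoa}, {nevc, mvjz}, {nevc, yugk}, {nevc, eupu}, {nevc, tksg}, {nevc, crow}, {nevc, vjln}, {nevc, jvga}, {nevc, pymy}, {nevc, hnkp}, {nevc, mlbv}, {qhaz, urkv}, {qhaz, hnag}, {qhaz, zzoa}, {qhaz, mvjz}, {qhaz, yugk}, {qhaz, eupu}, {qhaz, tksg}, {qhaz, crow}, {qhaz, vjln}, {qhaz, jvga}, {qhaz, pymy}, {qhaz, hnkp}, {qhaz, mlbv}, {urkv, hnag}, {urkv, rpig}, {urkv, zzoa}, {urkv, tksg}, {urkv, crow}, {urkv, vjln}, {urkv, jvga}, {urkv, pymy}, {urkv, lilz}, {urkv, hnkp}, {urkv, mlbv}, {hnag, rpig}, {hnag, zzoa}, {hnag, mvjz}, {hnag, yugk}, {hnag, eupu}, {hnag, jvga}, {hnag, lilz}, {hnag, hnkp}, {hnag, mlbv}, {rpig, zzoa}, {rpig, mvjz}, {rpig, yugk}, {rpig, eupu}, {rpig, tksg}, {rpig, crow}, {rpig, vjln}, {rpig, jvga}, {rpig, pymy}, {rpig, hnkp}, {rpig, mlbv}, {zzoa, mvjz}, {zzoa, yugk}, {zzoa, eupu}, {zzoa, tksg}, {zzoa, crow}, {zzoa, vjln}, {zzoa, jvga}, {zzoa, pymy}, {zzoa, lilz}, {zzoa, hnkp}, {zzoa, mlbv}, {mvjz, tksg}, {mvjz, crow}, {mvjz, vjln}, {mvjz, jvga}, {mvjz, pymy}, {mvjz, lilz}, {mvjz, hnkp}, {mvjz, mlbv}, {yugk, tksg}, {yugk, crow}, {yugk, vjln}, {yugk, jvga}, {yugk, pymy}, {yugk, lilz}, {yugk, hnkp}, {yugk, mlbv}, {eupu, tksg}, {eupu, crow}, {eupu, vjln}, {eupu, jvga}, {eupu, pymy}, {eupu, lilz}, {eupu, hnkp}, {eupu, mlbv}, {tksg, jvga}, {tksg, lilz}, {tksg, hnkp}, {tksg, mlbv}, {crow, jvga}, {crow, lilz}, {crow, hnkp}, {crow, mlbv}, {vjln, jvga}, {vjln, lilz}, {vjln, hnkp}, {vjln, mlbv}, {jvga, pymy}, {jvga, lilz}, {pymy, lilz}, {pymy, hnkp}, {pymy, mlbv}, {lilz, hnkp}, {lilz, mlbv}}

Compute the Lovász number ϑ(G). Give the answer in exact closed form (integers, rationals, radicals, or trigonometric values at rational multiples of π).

Vertex qhaz has 18 neighbors: uxya, whwe, fdai, rutc, qbxd, urkv, hnag, zzoa, mvjz, yugk, eupu, tksg, crow, vjln, jvga, pymy, hnkp, mlbv.
Vertex tksg has 17 neighbors: tszg, uxya, fdai, rutc, qbxd, nevc, qhaz, urkv, rpig, zzoa, mvjz, yugk, eupu, jvga, lilz, hnkp, mlbv.
N(rutc) = {tszg, uxya, whwe, fdai, nevc, qhaz, urkv, hnag, rpig, mvjz, yugk, eupu, tksg, crow, vjln, jvga, pymy, lilz, hnkp, mlbv}, |N(rutc)| = 20.
N(mlbv) = {tszg, uxya, whwe, fdai, rutc, qbxd, nevc, qhaz, urkv, hnag, rpig, zzoa, mvjz, yugk, eupu, tksg, crow, vjln, pymy, lilz}, |N(mlbv)| = 20.
Complete 5-partite, parts [6, 6, 5, 3, 3]: perfect, ϑ = α = 6.
= 6.00000000… (decimal).
Lovász sandwich 6 ≤ 6 ≤ 6: collapsed.

6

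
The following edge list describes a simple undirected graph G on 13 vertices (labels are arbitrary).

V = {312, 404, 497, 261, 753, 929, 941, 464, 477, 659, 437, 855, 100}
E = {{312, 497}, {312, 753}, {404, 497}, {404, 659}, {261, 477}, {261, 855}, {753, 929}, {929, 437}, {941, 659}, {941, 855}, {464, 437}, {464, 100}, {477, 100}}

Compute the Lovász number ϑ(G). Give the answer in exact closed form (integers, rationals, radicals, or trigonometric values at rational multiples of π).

Vertex 941 has 2 neighbors: 659, 855.
N(929) = {753, 437}, |N(929)| = 2.
Vertex 464 has 2 neighbors: 437, 100.
deg(659) = 2; N(659) = {404, 941}.
Every vertex has degree 2 (N=13); a single 13-cycle (edge-transitive).
A has 7 distinct eigenvalues ≈ [2.0, 1.771, 1.136, 0.241, -0.709, -1.497, -1.942].
−13·(-2*cos(pi/13)) / ((2)−(-2*cos(pi/13))) = 13*cos(pi/13)/(cos(pi/13) + 1) = ϑ(G).
≈ 6.40416856 (to 8 d.p.).
Lovász sandwich 6 ≤ 13*cos(pi/13)/(cos(pi/13) + 1) ≤ 7: both strict.

13*cos(pi/13)/(cos(pi/13) + 1)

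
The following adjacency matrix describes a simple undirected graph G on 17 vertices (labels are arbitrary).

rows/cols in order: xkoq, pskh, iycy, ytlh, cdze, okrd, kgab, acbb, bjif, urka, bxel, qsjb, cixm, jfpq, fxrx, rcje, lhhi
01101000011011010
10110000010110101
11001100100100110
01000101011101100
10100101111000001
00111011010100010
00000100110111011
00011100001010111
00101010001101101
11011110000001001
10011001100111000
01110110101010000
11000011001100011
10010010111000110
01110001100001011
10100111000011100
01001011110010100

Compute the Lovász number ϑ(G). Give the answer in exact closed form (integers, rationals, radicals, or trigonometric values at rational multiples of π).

sqrt(17)

N(urka) = {xkoq, pskh, ytlh, cdze, okrd, kgab, jfpq, lhhi}, |N(urka)| = 8.
N(cdze) = {xkoq, iycy, okrd, acbb, bjif, urka, bxel, lhhi}, |N(cdze)| = 8.
N(okrd) = {iycy, ytlh, cdze, kgab, acbb, urka, qsjb, rcje}, |N(okrd)| = 8.
N(kgab) = {okrd, bjif, urka, qsjb, cixm, jfpq, rcje, lhhi}, |N(kgab)| = 8.
G on 17 vertices is 8-regular; strongly regular (17,8,3,4).
The 3 distinct eigenvalues: [8.0, 1.562, -2.562].
With N=17: ϑ(G) = 17·(-(-sqrt(17)/2 - 1/2))/(8−(-sqrt(17)/2 - 1/2)) = sqrt(17).
Numerically 4.1231056.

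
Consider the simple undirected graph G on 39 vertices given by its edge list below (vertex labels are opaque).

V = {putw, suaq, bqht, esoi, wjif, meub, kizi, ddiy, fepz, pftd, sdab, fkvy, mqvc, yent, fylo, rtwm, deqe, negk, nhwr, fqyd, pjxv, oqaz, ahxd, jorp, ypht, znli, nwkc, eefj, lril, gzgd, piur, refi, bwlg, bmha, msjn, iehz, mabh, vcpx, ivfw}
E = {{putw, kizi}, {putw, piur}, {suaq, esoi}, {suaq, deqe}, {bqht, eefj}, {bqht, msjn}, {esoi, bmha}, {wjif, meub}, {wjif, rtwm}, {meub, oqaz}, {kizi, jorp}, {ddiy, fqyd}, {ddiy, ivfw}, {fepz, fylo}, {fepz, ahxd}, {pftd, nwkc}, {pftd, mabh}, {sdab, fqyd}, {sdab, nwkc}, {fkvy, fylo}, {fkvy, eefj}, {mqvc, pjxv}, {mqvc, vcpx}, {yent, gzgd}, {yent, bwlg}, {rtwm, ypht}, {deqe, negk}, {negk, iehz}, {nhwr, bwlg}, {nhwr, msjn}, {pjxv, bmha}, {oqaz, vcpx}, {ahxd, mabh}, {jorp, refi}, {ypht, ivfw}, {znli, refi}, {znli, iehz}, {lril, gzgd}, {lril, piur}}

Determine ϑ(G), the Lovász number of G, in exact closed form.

N(suaq) = {esoi, deqe}, |N(suaq)| = 2.
Vertex fylo has 2 neighbors: fepz, fkvy.
N(refi) = {jorp, znli}, |N(refi)| = 2.
Vertex pjxv has 2 neighbors: mqvc, bmha.
deg(v) = 2 for all v (|V|=39); connected 2-regular on 39 ⇒ C_{39}.
The 20 distinct eigenvalues: [2.0, 1.974, 1.897, 1.771, 1.599, 1.385, 1.136, 0.857, 0.556, 0.241, -0.081, -0.4, -0.709, -1.0, -1.265, -1.497, -1.69, -1.84, -1.942, -1.994].
λ_max=2, λ_min=-2*cos(pi/39); ϑ = −39·λ_min/(λ_max−λ_min) = 39*cos(pi/39)/(cos(pi/39) + 1).
ϑ(G) ≈ 19.468332410.
Lovász sandwich 19 ≤ 39*cos(pi/39)/(cos(pi/39) + 1) ≤ 20: both strict.

39*cos(pi/39)/(cos(pi/39) + 1)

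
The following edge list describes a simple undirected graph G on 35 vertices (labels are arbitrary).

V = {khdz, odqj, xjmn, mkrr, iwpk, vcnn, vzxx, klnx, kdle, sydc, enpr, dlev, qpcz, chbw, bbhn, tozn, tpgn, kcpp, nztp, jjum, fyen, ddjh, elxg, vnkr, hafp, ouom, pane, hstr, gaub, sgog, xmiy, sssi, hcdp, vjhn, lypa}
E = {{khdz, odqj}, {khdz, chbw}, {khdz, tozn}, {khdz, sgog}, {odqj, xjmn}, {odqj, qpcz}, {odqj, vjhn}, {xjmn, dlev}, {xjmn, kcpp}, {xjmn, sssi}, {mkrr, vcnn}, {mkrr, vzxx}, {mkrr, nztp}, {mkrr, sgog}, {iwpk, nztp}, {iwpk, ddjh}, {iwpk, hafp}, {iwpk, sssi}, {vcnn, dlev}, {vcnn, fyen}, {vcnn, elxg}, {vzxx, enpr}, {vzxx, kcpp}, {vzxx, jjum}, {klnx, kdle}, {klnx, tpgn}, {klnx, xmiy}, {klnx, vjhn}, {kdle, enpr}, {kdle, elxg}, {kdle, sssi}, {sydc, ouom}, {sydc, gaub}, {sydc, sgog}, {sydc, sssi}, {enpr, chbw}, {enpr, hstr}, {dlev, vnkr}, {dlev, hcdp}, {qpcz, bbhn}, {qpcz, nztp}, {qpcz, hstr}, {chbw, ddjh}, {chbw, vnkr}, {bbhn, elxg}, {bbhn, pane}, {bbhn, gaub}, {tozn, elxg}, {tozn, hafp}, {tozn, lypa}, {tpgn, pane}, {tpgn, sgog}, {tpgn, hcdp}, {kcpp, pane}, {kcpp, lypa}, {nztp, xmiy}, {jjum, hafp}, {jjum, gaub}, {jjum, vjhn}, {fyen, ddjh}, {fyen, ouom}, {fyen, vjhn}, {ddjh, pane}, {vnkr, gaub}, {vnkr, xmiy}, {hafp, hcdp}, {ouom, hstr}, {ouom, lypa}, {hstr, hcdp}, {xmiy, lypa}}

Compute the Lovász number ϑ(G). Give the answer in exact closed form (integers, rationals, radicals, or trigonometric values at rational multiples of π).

15

N(iwpk) = {nztp, ddjh, hafp, sssi}, |N(iwpk)| = 4.
N(ouom) = {sydc, fyen, hstr, lypa}, |N(ouom)| = 4.
Vertex pane has 4 neighbors: bbhn, tpgn, kcpp, ddjh.
Vertex sssi has 4 neighbors: xjmn, iwpk, kdle, sydc.
deg(v) = 4 for all v (|V|=35); Kneser K(7,3) on C(7,3)=35 vertices.
spec(A) ≈ [4.0, 2.0, -1.0, -3.0] (distinct, 5 d.p.).
Lovász: ϑ = −35(-3)/(4+-1*(-3)) = 15.
ϑ(G) ≈ 15.00000000.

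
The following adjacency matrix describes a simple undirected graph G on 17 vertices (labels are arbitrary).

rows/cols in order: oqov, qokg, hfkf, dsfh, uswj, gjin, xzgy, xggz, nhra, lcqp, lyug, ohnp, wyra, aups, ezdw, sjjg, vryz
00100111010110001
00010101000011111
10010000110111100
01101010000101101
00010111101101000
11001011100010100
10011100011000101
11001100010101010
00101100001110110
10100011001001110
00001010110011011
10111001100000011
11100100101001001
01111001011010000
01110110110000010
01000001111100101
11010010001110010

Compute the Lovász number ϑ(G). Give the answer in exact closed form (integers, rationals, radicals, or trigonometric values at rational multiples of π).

N(oqov) = {hfkf, gjin, xzgy, xggz, lcqp, ohnp, wyra, vryz}, |N(oqov)| = 8.
N(dsfh) = {qokg, hfkf, uswj, xzgy, ohnp, aups, ezdw, vryz}, |N(dsfh)| = 8.
Vertex lcqp has 8 neighbors: oqov, hfkf, xzgy, xggz, lyug, aups, ezdw, sjjg.
deg(sjjg) = 8; N(sjjg) = {qokg, xggz, nhra, lcqp, lyug, ohnp, ezdw, vryz}.
17-vertex 8-regular graph: strongly regular (17,8,3,4).
A has 3 distinct eigenvalues ≈ [8.0, 1.5616, -2.5616].
With N=17: ϑ(G) = 17·(-(-sqrt(17)/2 - 1/2))/(8−(-sqrt(17)/2 - 1/2)) = sqrt(17).
= 4.1231… (decimal).

sqrt(17)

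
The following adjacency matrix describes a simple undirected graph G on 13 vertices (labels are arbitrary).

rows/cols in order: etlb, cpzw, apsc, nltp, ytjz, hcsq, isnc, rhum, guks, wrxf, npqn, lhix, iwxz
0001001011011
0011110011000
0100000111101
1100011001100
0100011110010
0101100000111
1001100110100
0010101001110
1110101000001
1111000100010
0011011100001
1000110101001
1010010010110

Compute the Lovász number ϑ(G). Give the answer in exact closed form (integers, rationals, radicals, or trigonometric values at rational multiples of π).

sqrt(13)

Vertex ytjz has 6 neighbors: cpzw, hcsq, isnc, rhum, guks, lhix.
deg(npqn) = 6; N(npqn) = {apsc, nltp, hcsq, isnc, rhum, iwxz}.
N(lhix) = {etlb, ytjz, hcsq, rhum, wrxf, iwxz}, |N(lhix)| = 6.
Vertex isnc has 6 neighbors: etlb, nltp, ytjz, rhum, guks, npqn.
6-regular, N=13; SR(13,6,2,3) — a Paley graph.
Distinct eigenvalues (to 5 d.p.): [6.0, 1.30278, -2.30278].
λ_max=6, λ_min=-sqrt(13)/2 - 1/2; ϑ = −13·λ_min/(λ_max−λ_min) = sqrt(13).
≈ 3.605551 (to 6 d.p.).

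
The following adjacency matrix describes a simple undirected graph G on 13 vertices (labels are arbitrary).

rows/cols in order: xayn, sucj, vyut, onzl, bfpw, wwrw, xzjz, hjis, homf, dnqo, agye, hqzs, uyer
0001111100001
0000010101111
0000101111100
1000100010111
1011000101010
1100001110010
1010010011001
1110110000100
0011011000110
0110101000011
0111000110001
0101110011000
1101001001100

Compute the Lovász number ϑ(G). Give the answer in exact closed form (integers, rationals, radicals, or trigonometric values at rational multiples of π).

sqrt(13)

deg(agye) = 6; N(agye) = {sucj, vyut, onzl, hjis, homf, uyer}.
N(wwrw) = {xayn, sucj, xzjz, hjis, homf, hqzs}, |N(wwrw)| = 6.
deg(onzl) = 6; N(onzl) = {xayn, bfpw, homf, agye, hqzs, uyer}.
N(xayn) = {onzl, bfpw, wwrw, xzjz, hjis, uyer}, |N(xayn)| = 6.
13-vertex 6-regular graph: strongly regular (13,6,2,3).
A has 3 distinct eigenvalues ≈ [6.0, 1.302776, -2.302776].
ϑ = −N·λ_min/(λ_max−λ_min) = −13·(-sqrt(13)/2 - 1/2)/(6−(-sqrt(13)/2 - 1/2)) = sqrt(13).
= 3.60555… (decimal).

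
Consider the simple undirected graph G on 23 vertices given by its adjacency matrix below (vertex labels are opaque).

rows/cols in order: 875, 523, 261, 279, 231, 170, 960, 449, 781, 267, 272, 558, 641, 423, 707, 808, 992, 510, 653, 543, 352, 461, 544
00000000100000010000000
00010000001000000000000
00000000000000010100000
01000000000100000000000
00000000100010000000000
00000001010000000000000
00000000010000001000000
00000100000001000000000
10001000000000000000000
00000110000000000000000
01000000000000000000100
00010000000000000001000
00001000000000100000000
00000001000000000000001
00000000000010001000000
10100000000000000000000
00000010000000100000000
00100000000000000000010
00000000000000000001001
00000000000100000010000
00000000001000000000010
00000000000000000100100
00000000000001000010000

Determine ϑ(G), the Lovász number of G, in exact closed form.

deg(558) = 2; N(558) = {279, 543}.
N(461) = {510, 352}, |N(461)| = 2.
N(808) = {875, 261}, |N(808)| = 2.
N(992) = {960, 707}, |N(992)| = 2.
2-regular, N=23; a single 23-cycle (edge-transitive).
The 12 distinct eigenvalues: [2.0, 1.92583, 1.70884, 1.36511, 0.92013, 0.40691, -0.13648, -0.66976, -1.15336, -1.55142, -1.83442, -1.98137].
Lovász: ϑ = −23(-2*cos(pi/23))/(2+-(-1)*2*cos(pi/23)) = 23*cos(pi/23)/(cos(pi/23) + 1).
Numerically 11.446194.
Check 11 ≤ 23*cos(pi/23)/(cos(pi/23) + 1) ≤ 12: both strict.

23*cos(pi/23)/(cos(pi/23) + 1)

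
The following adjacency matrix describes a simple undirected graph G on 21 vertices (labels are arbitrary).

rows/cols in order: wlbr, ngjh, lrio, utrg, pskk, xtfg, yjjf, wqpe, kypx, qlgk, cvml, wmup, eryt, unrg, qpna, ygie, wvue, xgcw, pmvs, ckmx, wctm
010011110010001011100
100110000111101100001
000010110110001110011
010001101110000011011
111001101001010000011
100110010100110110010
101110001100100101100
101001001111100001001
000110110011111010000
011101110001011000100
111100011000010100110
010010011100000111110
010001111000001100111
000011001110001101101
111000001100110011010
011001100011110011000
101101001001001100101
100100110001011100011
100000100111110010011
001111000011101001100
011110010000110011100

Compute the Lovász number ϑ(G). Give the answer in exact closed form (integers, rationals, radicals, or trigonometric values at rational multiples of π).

N(wqpe) = {wlbr, lrio, xtfg, kypx, qlgk, cvml, wmup, eryt, xgcw, wctm}, |N(wqpe)| = 10.
Vertex wmup has 10 neighbors: ngjh, pskk, wqpe, kypx, qlgk, ygie, wvue, xgcw, pmvs, ckmx.
deg(qlgk) = 10; N(qlgk) = {ngjh, lrio, utrg, xtfg, yjjf, wqpe, wmup, unrg, qpna, pmvs}.
deg(yjjf) = 10; N(yjjf) = {wlbr, lrio, utrg, pskk, kypx, qlgk, eryt, ygie, xgcw, pmvs}.
G on 21 vertices is 10-regular; this is K(7,2), the Kneser graph.
The 3 distinct eigenvalues: [10.0, 1.0, -4.0].
ϑ = −N·λ_min/(λ_max−λ_min) = −21·(-4)/(10−(-4)) = 6.
= 6.00000000… (decimal).

6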